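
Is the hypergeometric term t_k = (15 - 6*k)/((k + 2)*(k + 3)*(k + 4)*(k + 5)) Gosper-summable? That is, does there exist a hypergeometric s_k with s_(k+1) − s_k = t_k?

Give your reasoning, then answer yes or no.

Yes. s_k = k*(k**2 + 9*k + 50)/(8*(k + 2)*(k + 3)*(k + 4)).

The ratio is (k + 2)*(2*k - 3)/((k + 6)*(2*k - 5)).
So A=k + 2 and B=k + 6, with C=k - 5/2.
Need (k + 2)·f(k+1) − (k + 5)·f(k) = k - 5/2.
Bound: deg f ≤ 3.
Solving with deg f ≤ 3: f(k) = -k*(k**2 + 9*k + 50)/48.
R(k) = B(k−1)·f(k)/C(k) = -k*(k + 5)*(k**2 + 9*k + 50)/(24*(2*k - 5)); s_k = R·t_k = k*(k**2 + 9*k + 50)/(8*(k + 2)*(k + 3)*(k + 4)).
Verify: 3*(5 - 2*k)/(k**4 + 14*k**3 + 71*k**2 + 154*k + 120) matches t_k.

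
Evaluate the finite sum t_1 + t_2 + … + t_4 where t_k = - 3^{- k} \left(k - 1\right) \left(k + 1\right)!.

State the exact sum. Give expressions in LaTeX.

Σ = -62/9

Ratio r(k) = k*(k + 2)/(3*(k - 1)).
So A=k/3 + 2/3 and B=1, with C=k - 1.
Solve (k/3 + 2/3)·f(k+1) − (1)·f(k) = k - 1.
Degrees (1,0,1) ⇒ d ≤ 0.
Match coefficients ⇒ f(k) = 3.
Then R = B(k−1)f/C = 3/(k - 1), so s_k = R(k)·t_k = -3**(1 - k)*factorial(k + 1).
s_(k+1) − s_k = -(k - 1)*factorial(k + 1)/3**k = t_k.
Evaluate s at k=5 and k=1: -80/9 and -2; difference -62/9.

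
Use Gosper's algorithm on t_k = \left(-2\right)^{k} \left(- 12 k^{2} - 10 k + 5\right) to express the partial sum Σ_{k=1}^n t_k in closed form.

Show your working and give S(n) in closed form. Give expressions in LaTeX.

S(n) = - 8 \left(-2\right)^{n} n^{2} - 12 \left(-2\right)^{n} n + 2 \left(-2\right)^{n} - 2

Step 1: r(k) = 2*(-12*k**2 - 34*k - 17)/(12*k**2 + 10*k - 5).
A = -2, B = 1, C = k**2 + 5*k/6 - 5/12.
Set up (-2)·f(k+1) − (1)·f(k) − (k**2 + 5*k/6 - 5/12) = 0.
Degrees (0,0,2) ⇒ d ≤ 2.
Match coefficients ⇒ f(k) = -(4*k**2 - 2*k - 3)/12.
So s_k = (B(k−1)f/C)·t_k = (-(4*k**2 - 2*k - 3)/(12*k**2 + 10*k - 5))·t_k = (-2)**k*(4*k**2 - 2*k - 3).
Check: Δs_k = (-2)**k*(-12*k**2 - 10*k + 5). ✓
s_(n+1) = (-2)**(n + 1)*(4*n**2 + 6*n - 1) and s_(1) = 2, so S(n) = -8*(-2)**n*n**2 - 12*(-2)**n*n + 2*(-2)**n - 2.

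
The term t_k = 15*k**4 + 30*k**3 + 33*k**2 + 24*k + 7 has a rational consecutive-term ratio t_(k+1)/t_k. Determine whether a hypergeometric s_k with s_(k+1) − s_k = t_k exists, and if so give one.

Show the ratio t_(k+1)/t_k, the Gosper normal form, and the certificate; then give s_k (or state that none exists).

r(k) = (15*k**4 + 90*k**3 + 213*k**2 + 240*k + 109)/(15*k**4 + 30*k**3 + 33*k**2 + 24*k + 7) after simplifying.
So A=1 and B=1, with C=k**4 + 2*k**3 + 11*k**2/5 + 8*k/5 + 7/15.
Solve (1)·f(k+1) − (1)·f(k) = k**4 + 2*k**3 + 11*k**2/5 + 8*k/5 + 7/15.
From deg A=0, deg B=0, deg C=4: d=5.
A polynomial solution: f(k) = k**2*(3*k**3 + k + 3)/15.
Get s_k = R·t_k = k**2*(3*k**3 + k + 3) with R(k) = B(k−1)f(k)/C(k) = k**2*(3*k**3 + k + 3)/(15*k**4 + 30*k**3 + 33*k**2 + 24*k + 7).
s_(k+1) − s_k = 15*k**4 + 30*k**3 + 33*k**2 + 24*k + 7 = t_k.

s_k = k**2*(3*k**3 + k + 3)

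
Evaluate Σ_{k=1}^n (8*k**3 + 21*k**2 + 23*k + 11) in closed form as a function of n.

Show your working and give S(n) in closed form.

t_(k+1)/t_k = (8*k**3 + 45*k**2 + 89*k + 63)/(8*k**3 + 21*k**2 + 23*k + 11).
Gosper form: A/B · C(k+1)/C(k) with A=1, B=1, C=k**3 + 21*k**2/8 + 23*k/8 + 11/8.
f must satisfy (1)·f(k+1) − (1)·f(k) = k**3 + 21*k**2/8 + 23*k/8 + 11/8.
d = 4 from the (0,0,3) case.
Match coefficients ⇒ f(k) = k*(2*k**3 + 3*k**2 + 3*k + 3)/8.
Then R = B(k−1)f/C = k*(2*k**3 + 3*k**2 + 3*k + 3)/(8*k**3 + 21*k**2 + 23*k + 11), so s_k = R(k)·t_k = k*(2*k**3 + 3*k**2 + 3*k + 3).
s_(k+1) − s_k = 8*k**3 + 21*k**2 + 23*k + 11 = t_k.
Evaluate: s_(n+1) = 2*n**4 + 11*n**3 + 24*n**2 + 26*n + 11; subtract s_(1) = 11 ⇒ S(n) = n*(2*n**3 + 11*n**2 + 24*n + 26).

S(n) = n*(2*n**3 + 11*n**2 + 24*n + 26)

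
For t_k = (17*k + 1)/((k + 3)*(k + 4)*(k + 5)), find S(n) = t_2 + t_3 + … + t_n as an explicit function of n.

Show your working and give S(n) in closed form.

S(n) = (2*n**2 + n - 3)/(n**2 + 9*n + 20)

Step 1: r(k) = (k + 3)*(17*k + 18)/((k + 6)*(17*k + 1)).
Take A(k)=k + 3, B(k)=k + 6, C(k)=k + 1/17.
Solve (k + 3)·f(k+1) − (k + 5)·f(k) = k + 1/17.
d = 2 from the (1,1,1) case.
Solve for f: f(k) = k*(13*k - 11)/102 (degree 2 ≤ 2).
R(k) = B(k−1)·f(k)/C(k) = k*(k + 5)*(13*k - 11)/(6*(17*k + 1)); s_k = R·t_k = k*(13*k - 11)/(6*(k + 3)*(k + 4)).
s_(k+1) − s_k = (17*k + 1)/(k**3 + 12*k**2 + 47*k + 60) = t_k.
Telescope: S(n) = s_(n+1) − s_(2) = (13*n**2 + 15*n + 2)/(6*(n**2 + 9*n + 20)) − (1/6) = (2*n**2 + n - 3)/(n**2 + 9*n + 20).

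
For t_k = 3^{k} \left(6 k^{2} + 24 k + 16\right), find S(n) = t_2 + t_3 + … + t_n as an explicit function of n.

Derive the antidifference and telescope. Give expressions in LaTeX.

S(n) = 9 \cdot 3^{n} n^{2} + 27 \cdot 3^{n} n + 15 \cdot 3^{n} - 153

The ratio is 3*(3*k**2 + 18*k + 23)/(3*k**2 + 12*k + 8).
A = 3, B = 1, C = k**2 + 4*k + 8/3.
Set up (3)·f(k+1) − (1)·f(k) − (k**2 + 4*k + 8/3) = 0.
Degrees (0,0,2) ⇒ d ≤ 2.
Solve for f: f(k) = (3*k**2 + 3*k - 1)/6 (degree 2 ≤ 2).
Get s_k = R·t_k = 3**k*(3*k**2 + 3*k - 1) with R(k) = B(k−1)f(k)/C(k) = (3*k**2 + 3*k - 1)/(2*(3*k**2 + 12*k + 8)).
s_(k+1) − s_k = 3**k*(6*k**2 + 24*k + 16) = t_k.
Σ_(k=2)^n t_k = s_(n+1) − s_(2) = (3**(n + 1)*(3*n**2 + 9*n + 5)) − (153), i.e. 9*3**n*n**2 + 27*3**n*n + 15*3**n - 153.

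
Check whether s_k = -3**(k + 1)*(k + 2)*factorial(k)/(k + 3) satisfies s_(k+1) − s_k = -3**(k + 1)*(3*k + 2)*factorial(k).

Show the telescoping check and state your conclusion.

Invalid: residual 3**(k + 1)*(3*k**2 + 11*k + 5)*factorial(k)/((k + 3)*(k + 4)) ≠ 0.

s_(k+1) = -3**(k + 2)*(k + 3)*factorial(k + 1)/(k + 4)
s_(k+1) − s_k = -3**(k + 1)*(3*k**3 + 20*k**2 + 39*k + 19)*factorial(k)/((k + 3)*(k + 4))
(s_(k+1) − s_k) − t_k = 3**(k + 1)*(3*k**2 + 11*k + 5)*factorial(k)/((k + 3)*(k + 4))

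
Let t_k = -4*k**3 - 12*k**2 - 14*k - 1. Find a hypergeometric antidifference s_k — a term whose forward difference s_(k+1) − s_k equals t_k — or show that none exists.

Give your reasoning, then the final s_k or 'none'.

s_k = k*(-k**3 - 2*k**2 - 2*k + 4)

r(k) = (4*k**3 + 24*k**2 + 50*k + 31)/(4*k**3 + 12*k**2 + 14*k + 1) after simplifying.
Normal form (A,B,C) = (1, 1, k**3 + 3*k**2 + 7*k/2 + 1/4).
f must satisfy (1)·f(k+1) − (1)·f(k) = k**3 + 3*k**2 + 7*k/2 + 1/4.
deg f ≤ 4 (via 0,0,3).
A polynomial solution: f(k) = k*(k**3 + 2*k**2 + 2*k - 4)/4.
Get s_k = R·t_k = k*(-k**3 - 2*k**2 - 2*k + 4) with R(k) = B(k−1)f(k)/C(k) = k*(k**3 + 2*k**2 + 2*k - 4)/(4*k**3 + 12*k**2 + 14*k + 1).
Check: Δs_k = -4*k**3 - 12*k**2 - 14*k - 1. ✓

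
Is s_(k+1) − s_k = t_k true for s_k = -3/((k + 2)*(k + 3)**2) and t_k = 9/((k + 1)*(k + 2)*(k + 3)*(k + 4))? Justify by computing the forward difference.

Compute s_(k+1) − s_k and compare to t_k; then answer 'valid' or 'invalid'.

Invalid: residual 6*(-4*k - 13)/(k**6 + 17*k**5 + 117*k**4 + 415*k**3 + 794*k**2 + 768*k + 288) ≠ 0.

s_(k+1) = -3/((k + 3)*(k + 4)**2)
s_(k+1) − s_k = 3*(3*k + 10)/(k**5 + 16*k**4 + 101*k**3 + 314*k**2 + 480*k + 288)
(s_(k+1) − s_k) − t_k = 6*(-4*k - 13)/(k**6 + 17*k**5 + 117*k**4 + 415*k**3 + 794*k**2 + 768*k + 288)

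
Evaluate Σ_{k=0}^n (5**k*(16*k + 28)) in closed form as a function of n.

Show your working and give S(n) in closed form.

Ratio r(k) = 5*(4*k + 11)/(4*k + 7).
Factor: A=5; B=1; C=k + 7/4.
Set up (5)·f(k+1) − (1)·f(k) − (k + 7/4) = 0.
Degrees (0,0,1) ⇒ d ≤ 1.
Solve for f: f(k) = (2*k + 1)/8 (degree 1 ≤ 1).
R(k) = B(k−1)·f(k)/C(k) = (2*k + 1)/(2*(4*k + 7)); s_k = R·t_k = 5**k*(4*k + 2).
Δs = 5**k*(16*k + 28), as required.
Telescope: S(n) = s_(n+1) − s_(0) = 5**(n + 1)*(4*n + 6) − (2) = 20*5**n*n + 30*5**n - 2.

S(n) = 20*5**n*n + 30*5**n - 2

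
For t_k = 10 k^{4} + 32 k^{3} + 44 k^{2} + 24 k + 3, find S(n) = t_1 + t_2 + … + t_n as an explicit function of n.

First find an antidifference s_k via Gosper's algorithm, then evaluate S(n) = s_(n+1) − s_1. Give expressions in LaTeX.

Ratio r(k) = (10*k**4 + 72*k**3 + 200*k**2 + 248*k + 113)/(10*k**4 + 32*k**3 + 44*k**2 + 24*k + 3).
So A=1 and B=1, with C=k**4 + 16*k**3/5 + 22*k**2/5 + 12*k/5 + 3/10.
f must satisfy (1)·f(k+1) − (1)·f(k) = k**4 + 16*k**3/5 + 22*k**2/5 + 12*k/5 + 3/10.
deg f ≤ 5 (via 0,0,4).
Solving with deg f ≤ 5: f(k) = k*(2*k**4 + 3*k**3 + 2*k**2 - 2*k - 2)/10.
Then R = B(k−1)f/C = k*(2*k**4 + 3*k**3 + 2*k**2 - 2*k - 2)/(10*k**4 + 32*k**3 + 44*k**2 + 24*k + 3), so s_k = R(k)·t_k = k*(2*k**4 + 3*k**3 + 2*k**2 - 2*k - 2).
Verify: 10*k**4 + 32*k**3 + 44*k**2 + 24*k + 3 matches t_k.
Σ_(k=1)^n t_k = s_(n+1) − s_(1) = (2*n**5 + 13*n**4 + 34*n**3 + 42*n**2 + 22*n + 3) − (3), i.e. n*(2*n**4 + 13*n**3 + 34*n**2 + 42*n + 22).

S(n) = n \left(2 n^{4} + 13 n^{3} + 34 n^{2} + 42 n + 22\right)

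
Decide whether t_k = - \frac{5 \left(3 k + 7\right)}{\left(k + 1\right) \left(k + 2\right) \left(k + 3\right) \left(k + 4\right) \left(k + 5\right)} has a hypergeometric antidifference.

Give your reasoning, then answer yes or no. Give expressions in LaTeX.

r(k) = (k + 1)*(3*k + 10)/((k + 6)*(3*k + 7)) after simplifying.
So A=k + 1 and B=k + 6, with C=k + 7/3.
f must satisfy (k + 1)·f(k+1) − (k + 5)·f(k) = k + 7/3.
d = 4 from the (1,1,1) case.
Solve for f: f(k) = k*(k + 2)*(k**2 + 8*k + 19)/36 (degree 4 ≤ 4).
R(k) = B(k−1)·f(k)/C(k) = k*(k + 2)*(k + 5)*(k**2 + 8*k + 19)/(12*(3*k + 7)); s_k = R·t_k = 5*k*(-k**2 - 8*k - 19)/(12*(k**3 + 8*k**2 + 19*k + 12)).
s_(k+1) − s_k = 5*(-3*k - 7)/(k**5 + 15*k**4 + 85*k**3 + 225*k**2 + 274*k + 120) = t_k.

Yes. s_k = \frac{5 k \left(- k^{2} - 8 k - 19\right)}{12 \left(k^{3} + 8 k^{2} + 19 k + 12\right)}.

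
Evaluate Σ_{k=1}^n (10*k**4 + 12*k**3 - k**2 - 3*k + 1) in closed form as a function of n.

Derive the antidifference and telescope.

Ratio r(k) = (10*k**4 + 52*k**3 + 95*k**2 + 71*k + 19)/(10*k**4 + 12*k**3 - k**2 - 3*k + 1).
Take A(k)=1, B(k)=1, C(k)=k**4 + 6*k**3/5 - k**2/10 - 3*k/10 + 1/10.
Need (1)·f(k+1) − (1)·f(k) = k**4 + 6*k**3/5 - k**2/10 - 3*k/10 + 1/10.
Degrees (0,0,4) ⇒ d ≤ 5.
Coefficient equations give f(k) = k*(2*k**4 - 2*k**3 - 3*k**2 + 2*k + 2)/10.
R(k) = B(k−1)·f(k)/C(k) = k*(2*k**4 - 2*k**3 - 3*k**2 + 2*k + 2)/(10*k**4 + 12*k**3 - k**2 - 3*k + 1); s_k = R·t_k = k*(2*k**4 - 2*k**3 - 3*k**2 + 2*k + 2).
Δs = 10*k**4 + 12*k**3 - k**2 - 3*k + 1, as required.
Σ_(k=1)^n t_k = s_(n+1) − s_(1) = (2*n**5 + 8*n**4 + 9*n**3 + n**2 - n + 1) − (1), i.e. n*(2*n**4 + 8*n**3 + 9*n**2 + n - 1).

S(n) = n*(2*n**4 + 8*n**3 + 9*n**2 + n - 1)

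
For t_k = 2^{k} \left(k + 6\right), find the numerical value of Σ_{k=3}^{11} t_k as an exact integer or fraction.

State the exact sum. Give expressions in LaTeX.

r(k) = 2*(k + 7)/(k + 6) after simplifying.
Normal form (A,B,C) = (2, 1, k + 6).
Solve (2)·f(k+1) − (1)·f(k) = k + 6.
Degrees (0,0,1) ⇒ d ≤ 1.
Solving with deg f ≤ 1: f(k) = k + 4.
R(k) = B(k−1)·f(k)/C(k) = (k + 4)/(k + 6); s_k = R·t_k = 2**k*(k + 4).
s_(k+1) − s_k = 2**k*(k + 6) = t_k.
Evaluate s at k=12 and k=3: 65536 and 56; difference 65480.

Σ = 65480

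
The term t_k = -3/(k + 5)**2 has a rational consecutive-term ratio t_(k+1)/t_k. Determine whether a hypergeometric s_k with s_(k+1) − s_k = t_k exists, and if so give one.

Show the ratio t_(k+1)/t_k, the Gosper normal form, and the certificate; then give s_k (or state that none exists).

Ratio r(k) = (k + 5)**2/(k + 6)**2.
So A=k**2 + 10*k + 25 and B=k**2 + 12*k + 36, with C=1.
Need (k**2 + 10*k + 25)·f(k+1) − (k**2 + 10*k + 25)·f(k) = 1.
From deg A=2, deg B=2, deg C=0: d=0.
Put f(k) = c0: A·f(k+1) − B(k−1)·f(k) − C = -1; need -1 = 0 — inconsistent ⇒ no f, not summable.

none (Gosper's algorithm certifies no s_k)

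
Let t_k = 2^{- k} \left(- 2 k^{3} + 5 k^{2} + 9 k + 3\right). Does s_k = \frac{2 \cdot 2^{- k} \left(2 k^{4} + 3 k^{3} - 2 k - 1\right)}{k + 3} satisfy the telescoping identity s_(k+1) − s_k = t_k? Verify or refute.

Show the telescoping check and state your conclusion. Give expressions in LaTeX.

Invalid: residual \frac{2 \cdot 2^{- k} \left(2 k^{4} + 5 k^{3} - 22 k^{2} - 32 k - 11\right)}{k^{2} + 7 k + 12} ≠ 0.

s_(k+1) = (-2*k + 2*(k + 1)**4 + 3*(k + 1)**3 - 3)/(2**k*(k + 4))
s_(k+1) − s_k = (-2*k**5 - 5*k**4 + 30*k**3 + 82*k**2 + 65*k + 14)/(2**k*(k**2 + 7*k + 12))
(s_(k+1) − s_k) − t_k = 2*(2*k**4 + 5*k**3 - 22*k**2 - 32*k - 11)/(2**k*(k**2 + 7*k + 12))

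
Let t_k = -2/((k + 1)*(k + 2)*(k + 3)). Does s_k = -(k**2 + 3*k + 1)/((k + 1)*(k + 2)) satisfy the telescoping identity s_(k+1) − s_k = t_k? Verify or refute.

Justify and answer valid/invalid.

valid; difference matches t_k

s_(k+1) = (-3*k - (k + 1)**2 - 4)/((k + 2)*(k + 3))
s_(k+1) − s_k = -2/(k**3 + 6*k**2 + 11*k + 6)
(s_(k+1) − s_k) − t_k = 0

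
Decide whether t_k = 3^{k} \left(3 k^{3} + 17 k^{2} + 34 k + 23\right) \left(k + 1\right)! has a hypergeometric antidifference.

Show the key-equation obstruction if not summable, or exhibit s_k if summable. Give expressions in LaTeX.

Yes. s_k = 3^{k} \left(k + 1\right)^{2} \left(k + 1\right)!.

The ratio is 3*(3*k**4 + 32*k**3 + 129*k**2 + 231*k + 154)/(3*k**3 + 17*k**2 + 34*k + 23).
So A=3*k + 6 and B=1, with C=k**3 + 17*k**2/3 + 34*k/3 + 23/3.
Solve (3*k + 6)·f(k+1) − (1)·f(k) = k**3 + 17*k**2/3 + 34*k/3 + 23/3.
deg f ≤ 2 (via 1,0,3).
Solve for f: f(k) = (k + 1)**2/3 (degree 2 ≤ 2).
Certificate R = B(k−1)f/C = (k + 1)**2/(3*k**3 + 17*k**2 + 34*k + 23) gives s_k = 3**k*(k + 1)**2*factorial(k + 1).
Δs = 3**k*(3*k**3 + 17*k**2 + 34*k + 23)*factorial(k + 1), as required.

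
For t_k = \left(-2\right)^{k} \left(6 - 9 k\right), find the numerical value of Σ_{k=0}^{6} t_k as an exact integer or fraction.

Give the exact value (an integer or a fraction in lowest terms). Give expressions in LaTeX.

Compute t_(k+1)/t_k: get 2*(-3*k - 1)/(3*k - 2).
Gosper form: A/B · C(k+1)/C(k) with A=-2, B=1, C=k - 2/3.
Need (-2)·f(k+1) − (1)·f(k) = k - 2/3.
deg f ≤ 1 (via 0,0,1).
Solving with deg f ≤ 1: f(k) = -(3*k - 4)/9.
Then R = B(k−1)f/C = -(3*k - 4)/(3*(3*k - 2)), so s_k = R(k)·t_k = (-2)**k*(3*k - 4).
Check: Δs_k = (-2)**k*(6 - 9*k). ✓
Evaluate s at k=7 and k=0: -2176 and -4; difference -2172.

Σ = -2172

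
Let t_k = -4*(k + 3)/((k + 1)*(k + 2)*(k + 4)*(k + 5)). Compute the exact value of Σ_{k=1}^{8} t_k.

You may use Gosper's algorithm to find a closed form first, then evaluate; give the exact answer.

t_(k+1)/t_k = (k + 1)*(k + 4)**2/((k + 3)**2*(k + 6)).
So A=k + 1 and B=k + 6, with C=k**2 + 6*k + 9.
Need (k + 1)·f(k+1) − (k + 5)·f(k) = k**2 + 6*k + 9.
Bound: deg f ≤ 4.
Solve for f: f(k) = k*(k + 2)*(k + 3)*(k + 5)/8 (degree 4 ≤ 4).
R(k) = B(k−1)·f(k)/C(k) = k*(k + 2)*(k + 5)**2/(8*(k + 3)); s_k = R·t_k = k*(-k - 5)/(2*(k**2 + 5*k + 4)).
Check: Δs_k = 4*(-k - 3)/(k**4 + 12*k**3 + 49*k**2 + 78*k + 40). ✓
Telescoping: Σ = s_(9) − s_(1) = -63/130 − (-3/10) = -12/65.

Σ = -12/65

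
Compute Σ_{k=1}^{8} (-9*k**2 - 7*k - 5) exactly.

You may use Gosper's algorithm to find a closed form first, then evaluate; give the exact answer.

Ratio r(k) = (9*k**2 + 25*k + 21)/(9*k**2 + 7*k + 5).
So A=1 and B=1, with C=k**2 + 7*k/9 + 5/9.
Need (1)·f(k+1) − (1)·f(k) = k**2 + 7*k/9 + 5/9.
d = 3 from the (0,0,2) case.
Solving with deg f ≤ 3: f(k) = k*(3*k**2 - k + 3)/9.
Get s_k = R·t_k = k*(-3*k**2 + k - 3) with R(k) = B(k−1)f(k)/C(k) = k*(3*k**2 - k + 3)/(9*k**2 + 7*k + 5).
Check: Δs_k = -9*k**2 - 7*k - 5. ✓
Sum = s_(9) − s_(1); s_(9) = -2133, s_(1) = -5 ⇒ -2128.

Σ = -2128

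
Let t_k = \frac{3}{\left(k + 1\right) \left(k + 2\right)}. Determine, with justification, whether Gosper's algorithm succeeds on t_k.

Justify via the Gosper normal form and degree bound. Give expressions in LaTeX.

Yes. s_k = \frac{3 k}{k + 1}.

Compute t_(k+1)/t_k: get (k + 1)/(k + 3).
So A=k + 1 and B=k + 3, with C=1.
Need (k + 1)·f(k+1) − (k + 2)·f(k) = 1.
Bound: deg f ≤ 1.
Match coefficients ⇒ f(k) = k.
Certificate R = B(k−1)f/C = k*(k + 2) gives s_k = 3*k/(k + 1).
Verify: 3/(k**2 + 3*k + 2) matches t_k.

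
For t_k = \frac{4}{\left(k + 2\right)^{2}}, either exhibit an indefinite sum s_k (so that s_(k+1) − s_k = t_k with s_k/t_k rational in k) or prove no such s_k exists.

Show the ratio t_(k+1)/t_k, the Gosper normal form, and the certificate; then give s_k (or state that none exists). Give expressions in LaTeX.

Step 1: r(k) = (k + 2)**2/(k + 3)**2.
Gosper form: A/B · C(k+1)/C(k) with A=k**2 + 4*k + 4, B=k**2 + 6*k + 9, C=1.
Key eq: (k**2 + 4*k + 4)·f(k+1) = (k**2 + 4*k + 4)·f(k) + (1).
Degrees (2,2,0) ⇒ d ≤ 0.
f = c0 ⇒ A·f(k+1) − B(k−1)·f(k) − C = -1. The system {-1 = 0} is inconsistent; no antidifference.

no hypergeometric antidifference exists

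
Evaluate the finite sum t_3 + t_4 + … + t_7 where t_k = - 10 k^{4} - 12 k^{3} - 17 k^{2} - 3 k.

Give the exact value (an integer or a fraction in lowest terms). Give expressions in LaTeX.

Σ = -58260

Step 1: r(k) = (10*k**4 + 52*k**3 + 113*k**2 + 113*k + 42)/(k*(10*k**3 + 12*k**2 + 17*k + 3)).
Normal form (A,B,C) = (1, 1, k**4 + 6*k**3/5 + 17*k**2/10 + 3*k/10).
f must satisfy (1)·f(k+1) − (1)·f(k) = k**4 + 6*k**3/5 + 17*k**2/10 + 3*k/10.
Degrees (0,0,4) ⇒ d ≤ 5.
Solving with deg f ≤ 5: f(k) = k*(k - 1)*(2*k**3 + 3*k - 1)/10.
Certificate R = B(k−1)f/C = (k - 1)*(2*k**3 + 3*k - 1)/((5*k + 1)*(2*k**2 + 2*k + 3)) gives s_k = k*(-2*k**4 + 2*k**3 - 3*k**2 + 4*k - 1).
Δs = k*(-10*k**3 - 12*k**2 - 17*k - 3), as required.
Σ_(k=3)^(7) t_k = s_(8) − s_(3) = -58632 − (-372) = -58260.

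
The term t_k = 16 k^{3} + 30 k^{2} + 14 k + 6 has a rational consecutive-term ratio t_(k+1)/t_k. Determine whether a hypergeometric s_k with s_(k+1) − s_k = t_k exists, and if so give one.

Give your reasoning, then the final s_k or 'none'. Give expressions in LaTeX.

s_k = 2 k \left(2 k^{3} + k^{2} - 2 k + 2\right)

r(k) = (8*k**3 + 39*k**2 + 61*k + 33)/(8*k**3 + 15*k**2 + 7*k + 3) after simplifying.
Take A(k)=1, B(k)=1, C(k)=k**3 + 15*k**2/8 + 7*k/8 + 3/8.
Solve (1)·f(k+1) − (1)·f(k) = k**3 + 15*k**2/8 + 7*k/8 + 3/8.
From deg A=0, deg B=0, deg C=3: d=4.
A polynomial solution: f(k) = k*(2*k**3 + k**2 - 2*k + 2)/8.
Certificate R = B(k−1)f/C = k*(2*k**3 + k**2 - 2*k + 2)/(8*k**3 + 15*k**2 + 7*k + 3) gives s_k = 2*k*(2*k**3 + k**2 - 2*k + 2).
Verify: 16*k**3 + 30*k**2 + 14*k + 6 matches t_k.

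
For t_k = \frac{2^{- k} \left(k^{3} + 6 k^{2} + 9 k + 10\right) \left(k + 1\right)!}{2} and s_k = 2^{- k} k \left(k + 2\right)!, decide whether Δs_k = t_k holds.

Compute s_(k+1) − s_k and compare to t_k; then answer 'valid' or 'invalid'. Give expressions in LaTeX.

Invalid: residual - 2^{- k} \left(k^{2} + k + 2\right) \left(k + 1\right)! ≠ 0.

s_(k+1) = (k + 1)*factorial(k + 3)/(2*2**k)
s_(k+1) − s_k = (k**2 + 2*k + 3)*factorial(k + 2)/(2*2**k)
(s_(k+1) − s_k) − t_k = -(k**2 + k + 2)*factorial(k + 1)/2**k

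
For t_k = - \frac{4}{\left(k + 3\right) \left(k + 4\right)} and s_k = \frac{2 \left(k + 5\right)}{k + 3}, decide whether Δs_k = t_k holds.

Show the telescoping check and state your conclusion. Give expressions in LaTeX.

Valid: the claim telescopes to t_k.

s_(k+1) = 2*(k + 6)/(k + 4)
s_(k+1) − s_k = -4/(k**2 + 7*k + 12)
(s_(k+1) − s_k) − t_k = 0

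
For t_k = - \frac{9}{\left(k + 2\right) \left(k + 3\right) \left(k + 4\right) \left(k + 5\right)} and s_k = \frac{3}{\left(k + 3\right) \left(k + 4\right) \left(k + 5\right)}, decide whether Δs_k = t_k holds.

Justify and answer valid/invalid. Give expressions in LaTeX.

s_(k+1) = 3/((k + 4)*(k + 5)*(k + 6))
s_(k+1) − s_k = -9/((k + 3)*(k + 4)*(k + 5)*(k + 6))
(s_(k+1) − s_k) − t_k = 36/((k + 2)*(k + 3)*(k + 4)*(k + 5)*(k + 6))

Invalid: residual \frac{36}{k^{5} + 20 k^{4} + 155 k^{3} + 580 k^{2} + 1044 k + 720} ≠ 0.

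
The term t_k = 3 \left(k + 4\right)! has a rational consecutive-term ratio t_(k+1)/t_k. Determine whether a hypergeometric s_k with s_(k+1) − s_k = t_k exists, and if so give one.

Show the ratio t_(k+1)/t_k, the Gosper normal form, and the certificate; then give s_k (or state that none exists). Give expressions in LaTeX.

no hypergeometric antidifference exists

Ratio r(k) = k + 5.
Take A(k)=k + 5, B(k)=1, C(k)=1.
Solve (k + 5)·f(k+1) − (1)·f(k) = 1.
Bound: deg f ≤ -1.
Negative degree bound (-1): no f exists, t_k not Gosper-summable.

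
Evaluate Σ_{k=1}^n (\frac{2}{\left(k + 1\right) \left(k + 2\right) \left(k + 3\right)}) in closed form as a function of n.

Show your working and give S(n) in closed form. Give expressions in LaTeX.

Compute t_(k+1)/t_k: get (k + 1)/(k + 4).
So A=k + 1 and B=k + 4, with C=1.
Key eq: (k + 1)·f(k+1) = (k + 3)·f(k) + (1).
d = 2 from the (1,1,0) case.
Coefficient equations give f(k) = k*(k + 3)/4.
Get s_k = R·t_k = k*(k + 3)/(2*(k + 1)*(k + 2)) with R(k) = B(k−1)f(k)/C(k) = k*(k + 3)**2/4.
Check: Δs_k = 2/(k**3 + 6*k**2 + 11*k + 6). ✓
s_(n+1) = (n**2 + 5*n + 4)/(2*(n**2 + 5*n + 6)) and s_(1) = 1/3, so S(n) = n*(n + 5)/(6*(n**2 + 5*n + 6)).

S(n) = \frac{n \left(n + 5\right)}{6 \left(n^{2} + 5 n + 6\right)}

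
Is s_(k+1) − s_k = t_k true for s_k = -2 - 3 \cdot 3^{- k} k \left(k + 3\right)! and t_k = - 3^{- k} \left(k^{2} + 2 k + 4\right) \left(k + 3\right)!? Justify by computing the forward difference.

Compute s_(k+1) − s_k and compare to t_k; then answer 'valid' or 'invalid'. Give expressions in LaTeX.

Valid: the claim telescopes to t_k.

s_(k+1) = -3*3**(-k - 1)*(k + 1)*factorial(k + 4) - 2
s_(k+1) − s_k = -(k**2 + 2*k + 4)*factorial(k + 3)/3**k
(s_(k+1) − s_k) − t_k = 0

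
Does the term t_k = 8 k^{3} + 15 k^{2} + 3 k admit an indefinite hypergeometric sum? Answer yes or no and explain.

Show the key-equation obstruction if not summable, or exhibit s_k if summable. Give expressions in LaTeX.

Compute t_(k+1)/t_k: get (8*k**3 + 39*k**2 + 57*k + 26)/(k*(8*k**2 + 15*k + 3)).
Take A(k)=1, B(k)=1, C(k)=k**3 + 15*k**2/8 + 3*k/8.
f must satisfy (1)·f(k+1) − (1)·f(k) = k**3 + 15*k**2/8 + 3*k/8.
Bound: deg f ≤ 4.
Solve for f: f(k) = k*(k - 1)*(2*k**2 + 3*k - 1)/8 (degree 4 ≤ 4).
Then R = B(k−1)f/C = (k - 1)*(2*k**2 + 3*k - 1)/(8*k**2 + 15*k + 3), so s_k = R(k)·t_k = k*(2*k**3 + k**2 - 4*k + 1).
Check: Δs_k = k*(8*k**2 + 15*k + 3). ✓

Yes. s_k = k \left(2 k^{3} + k^{2} - 4 k + 1\right).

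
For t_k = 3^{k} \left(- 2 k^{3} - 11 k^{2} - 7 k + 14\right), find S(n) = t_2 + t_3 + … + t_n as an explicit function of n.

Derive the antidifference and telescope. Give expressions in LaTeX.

S(n) = 3^{n + 1} \left(- n^{3} - 4 n^{2} - n + 6\right)

Step 1: r(k) = 3*(2*k**3 + 17*k**2 + 35*k + 6)/(2*k**3 + 11*k**2 + 7*k - 14).
Gosper form: A/B · C(k+1)/C(k) with A=3, B=1, C=k**3 + 11*k**2/2 + 7*k/2 - 7.
Solve (3)·f(k+1) − (1)·f(k) = k**3 + 11*k**2/2 + 7*k/2 - 7.
deg f ≤ 3 (via 0,0,3).
Coefficient equations give f(k) = (k - 2)*(k + 1)*(k + 2)/2.
So s_k = (B(k−1)f/C)·t_k = ((k - 2)*(k + 1)/(2*k**2 + 7*k - 7))·t_k = 3**k*(-k**3 - k**2 + 4*k + 4).
Check: Δs_k = 3**k*(-2*k**3 - 11*k**2 - 7*k + 14). ✓
Telescope: S(n) = s_(n+1) − s_(2) = 3**(n + 1)*(-n**3 - 4*n**2 - n + 6) − (0) = 3**(n + 1)*(-n**3 - 4*n**2 - n + 6).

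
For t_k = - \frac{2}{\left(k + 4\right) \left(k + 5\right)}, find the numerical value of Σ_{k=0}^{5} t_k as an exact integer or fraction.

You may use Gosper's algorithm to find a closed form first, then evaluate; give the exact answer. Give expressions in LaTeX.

Σ = -3/10

Step 1: r(k) = (k + 4)/(k + 6).
A = k + 4, B = k + 6, C = 1.
Set up (k + 4)·f(k+1) − (k + 5)·f(k) − (1) = 0.
deg f ≤ 1 (via 1,1,0).
Coefficient equations give f(k) = k/4.
Then R = B(k−1)f/C = k*(k + 5)/4, so s_k = R(k)·t_k = -k/(2*k + 8).
s_(k+1) − s_k = -2/(k**2 + 9*k + 20) = t_k.
Σ_(k=0)^(5) t_k = s_(6) − s_(0) = -3/10 − (0) = -3/10.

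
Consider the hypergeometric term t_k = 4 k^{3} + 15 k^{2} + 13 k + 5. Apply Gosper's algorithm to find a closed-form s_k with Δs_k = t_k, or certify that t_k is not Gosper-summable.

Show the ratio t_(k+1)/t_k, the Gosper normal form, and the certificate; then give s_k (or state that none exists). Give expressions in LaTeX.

Compute t_(k+1)/t_k: get (4*k**3 + 27*k**2 + 55*k + 37)/(4*k**3 + 15*k**2 + 13*k + 5).
Normal form (A,B,C) = (1, 1, k**3 + 15*k**2/4 + 13*k/4 + 5/4).
f must satisfy (1)·f(k+1) − (1)·f(k) = k**3 + 15*k**2/4 + 13*k/4 + 5/4.
deg f ≤ 4 (via 0,0,3).
Coefficient equations give f(k) = k*(k**3 + 3*k**2 + 1)/4.
So s_k = (B(k−1)f/C)·t_k = (k*(k**3 + 3*k**2 + 1)/(4*k**3 + 15*k**2 + 13*k + 5))·t_k = k**4 + 3*k**3 + k.
Δs = 4*k**3 + 15*k**2 + 13*k + 5, as required.

s_k = k^{4} + 3 k^{3} + k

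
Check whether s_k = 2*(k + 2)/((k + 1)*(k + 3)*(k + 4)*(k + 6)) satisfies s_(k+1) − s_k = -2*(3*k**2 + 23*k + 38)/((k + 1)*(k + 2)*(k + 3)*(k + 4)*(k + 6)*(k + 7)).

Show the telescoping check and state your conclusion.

s_(k+1) = 2*(k + 3)/((k + 2)*(k + 4)*(k + 5)*(k + 7))
s_(k+1) − s_k = 2*(-3*k**3 - 30*k**2 - 89*k - 86)/(k**7 + 28*k**6 + 322*k**5 + 1960*k**4 + 6769*k**3 + 13132*k**2 + 13068*k + 5040)
(s_(k+1) − s_k) − t_k = 16*(k**2 + 8*k + 13)/(k**7 + 28*k**6 + 322*k**5 + 1960*k**4 + 6769*k**3 + 13132*k**2 + 13068*k + 5040)

Invalid: residual 16*(k**2 + 8*k + 13)/(k**7 + 28*k**6 + 322*k**5 + 1960*k**4 + 6769*k**3 + 13132*k**2 + 13068*k + 5040) ≠ 0.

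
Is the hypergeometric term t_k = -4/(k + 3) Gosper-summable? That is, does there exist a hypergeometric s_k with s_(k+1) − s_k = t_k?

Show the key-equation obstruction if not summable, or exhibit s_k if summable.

No — key equation has no polynomial f.

r(k) = (k + 3)/(k + 4) after simplifying.
Take A(k)=k + 3, B(k)=k + 4, C(k)=1.
Solve (k + 3)·f(k+1) − (k + 3)·f(k) = 1.
d = 0 from the (1,1,0) case.
Write f(k) = c0. Then LHS − RHS = -1, requiring -1 = 0: contradictory. No certificate.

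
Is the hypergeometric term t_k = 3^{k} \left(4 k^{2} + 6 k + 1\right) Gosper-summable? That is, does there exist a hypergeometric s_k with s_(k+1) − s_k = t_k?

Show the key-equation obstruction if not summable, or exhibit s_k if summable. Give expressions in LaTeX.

Yes. s_k = 3^{k} \left(2 k^{2} - 3 k + 2\right).

t_(k+1)/t_k = 3*(4*k**2 + 14*k + 11)/(4*k**2 + 6*k + 1).
Factor: A=3; B=1; C=k**2 + 3*k/2 + 1/4.
Need (3)·f(k+1) − (1)·f(k) = k**2 + 3*k/2 + 1/4.
deg f ≤ 2 (via 0,0,2).
Match coefficients ⇒ f(k) = (2*k**2 - 3*k + 2)/4.
R(k) = B(k−1)·f(k)/C(k) = (2*k**2 - 3*k + 2)/(4*k**2 + 6*k + 1); s_k = R·t_k = 3**k*(2*k**2 - 3*k + 2).
s_(k+1) − s_k = 3**k*(4*k**2 + 6*k + 1) = t_k.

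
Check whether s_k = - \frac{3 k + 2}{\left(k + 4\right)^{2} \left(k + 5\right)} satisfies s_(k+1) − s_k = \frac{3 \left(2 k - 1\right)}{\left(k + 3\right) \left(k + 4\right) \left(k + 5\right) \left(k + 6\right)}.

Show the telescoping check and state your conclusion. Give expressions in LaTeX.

Invalid: residual \frac{k \left(- 9 k - 41\right)}{k^{6} + 27 k^{5} + 301 k^{4} + 1773 k^{3} + 5818 k^{2} + 10080 k + 7200} ≠ 0.

s_(k+1) = (-3*k - 5)/((k + 5)**2*(k + 6))
s_(k+1) − s_k = 2*(3*k**2 + 12*k - 10)/(k**5 + 24*k**4 + 229*k**3 + 1086*k**2 + 2560*k + 2400)
(s_(k+1) − s_k) − t_k = k*(-9*k - 41)/(k**6 + 27*k**5 + 301*k**4 + 1773*k**3 + 5818*k**2 + 10080*k + 7200)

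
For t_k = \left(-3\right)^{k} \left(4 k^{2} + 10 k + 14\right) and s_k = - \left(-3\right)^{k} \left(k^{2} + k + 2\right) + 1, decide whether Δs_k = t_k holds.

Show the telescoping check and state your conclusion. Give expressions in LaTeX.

valid (s_(k+1) − s_k reduces to t_k)

s_(k+1) = 3*(-3)**k*(k + (k + 1)**2 + 3) + 1
s_(k+1) − s_k = (-3)**k*(4*k**2 + 10*k + 14)
(s_(k+1) − s_k) − t_k = 0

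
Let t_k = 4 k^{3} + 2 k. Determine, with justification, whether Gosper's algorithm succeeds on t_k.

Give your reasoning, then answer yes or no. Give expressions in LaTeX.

Ratio r(k) = (k + 2*(k + 1)**3 + 1)/(k*(2*k**2 + 1)).
A = 1, B = 1, C = k**3 + k/2.
f must satisfy (1)·f(k+1) − (1)·f(k) = k**3 + k/2.
Bound: deg f ≤ 4.
Match coefficients ⇒ f(k) = k*(k - 1)*(k**2 - k + 1)/4.
Certificate R = B(k−1)f/C = (k - 1)*(k**2 - k + 1)/(2*(2*k**2 + 1)) gives s_k = k*(k**3 - 2*k**2 + 2*k - 1).
Δs = 4*k**3 + 2*k, as required.

Yes. s_k = k \left(k^{3} - 2 k^{2} + 2 k - 1\right).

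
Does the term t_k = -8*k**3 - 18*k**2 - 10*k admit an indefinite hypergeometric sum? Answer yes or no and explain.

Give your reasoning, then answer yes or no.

Yes. s_k = 2*k*(-k**3 - k**2 + k + 1).

Step 1: r(k) = (4*k**2 + 17*k + 18)/(k*(4*k + 5)).
Factor: A=1; B=1; C=k**3 + 9*k**2/4 + 5*k/4.
Key eq: (1)·f(k+1) = (1)·f(k) + (k**3 + 9*k**2/4 + 5*k/4).
deg f ≤ 4 (via 0,0,3).
Solve for f: f(k) = k*(k - 1)*(k + 1)**2/4 (degree 4 ≤ 4).
Then R = B(k−1)f/C = (k - 1)*(k + 1)/(4*k + 5), so s_k = R(k)·t_k = 2*k*(-k**3 - k**2 + k + 1).
Δs = 2*k*(-4*k**2 - 9*k - 5), as required.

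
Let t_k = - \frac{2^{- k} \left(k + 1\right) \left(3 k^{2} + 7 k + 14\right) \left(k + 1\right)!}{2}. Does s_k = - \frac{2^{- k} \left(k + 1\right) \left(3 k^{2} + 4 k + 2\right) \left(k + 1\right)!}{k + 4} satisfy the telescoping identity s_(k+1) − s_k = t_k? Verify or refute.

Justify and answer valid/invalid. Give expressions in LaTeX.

s_(k+1) = -(k + 2)*(3*k**2 + 10*k + 9)*factorial(k + 2)/(2*2**k*(k + 5))
s_(k+1) − s_k = -(3*k**5 + 28*k**4 + 105*k**3 + 238*k**2 + 276*k + 124)*factorial(k + 1)/(2*2**k*(k + 4)*(k + 5))
(s_(k+1) − s_k) − t_k = 3*(3*k**4 + 22*k**3 + 55*k**2 + 90*k + 52)*factorial(k + 1)/(2*2**k*(k + 4)*(k + 5))

Invalid: residual \frac{3 \cdot 2^{- k} \left(3 k^{4} + 22 k^{3} + 55 k^{2} + 90 k + 52\right) \left(k + 1\right)!}{2 \left(k + 4\right) \left(k + 5\right)} ≠ 0.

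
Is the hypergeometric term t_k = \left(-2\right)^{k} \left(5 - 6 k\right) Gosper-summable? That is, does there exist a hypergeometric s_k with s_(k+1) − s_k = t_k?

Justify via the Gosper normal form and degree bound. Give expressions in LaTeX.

Compute t_(k+1)/t_k: get 2*(-6*k - 1)/(6*k - 5).
Take A(k)=-2, B(k)=1, C(k)=k - 5/6.
Need (-2)·f(k+1) − (1)·f(k) = k - 5/6.
deg f ≤ 1 (via 0,0,1).
Coefficient equations give f(k) = -(2*k - 3)/6.
R(k) = B(k−1)·f(k)/C(k) = -(2*k - 3)/(6*k - 5); s_k = R·t_k = (-2)**k*(2*k - 3).
Verify: (-2)**k*(5 - 6*k) matches t_k.

Yes. s_k = \left(-2\right)^{k} \left(2 k - 3\right).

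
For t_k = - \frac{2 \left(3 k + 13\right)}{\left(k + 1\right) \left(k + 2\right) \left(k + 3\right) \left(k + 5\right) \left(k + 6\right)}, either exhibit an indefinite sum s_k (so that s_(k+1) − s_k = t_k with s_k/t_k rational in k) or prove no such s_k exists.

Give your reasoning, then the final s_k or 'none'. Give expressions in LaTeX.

s_k = \frac{k \left(- k^{2} - 8 k - 17\right)}{5 \left(k^{3} + 8 k^{2} + 17 k + 10\right)}

The ratio is (k + 1)*(k + 5)*(3*k + 16)/((k + 4)*(k + 7)*(3*k + 13)).
Factor: A=k + 1; B=k + 7; C=k**2 + 25*k/3 + 52/3.
Set up (k + 1)·f(k+1) − (k + 6)·f(k) − (k**2 + 25*k/3 + 52/3) = 0.
Degrees (1,1,2) ⇒ d ≤ 5.
Match coefficients ⇒ f(k) = k*(k + 3)*(k + 4)*(k**2 + 8*k + 17)/30.
Certificate R = B(k−1)f/C = k*(k + 3)*(k + 6)*(k**2 + 8*k + 17)/(10*(3*k + 13)) gives s_k = k*(-k**2 - 8*k - 17)/(5*(k**3 + 8*k**2 + 17*k + 10)).
Check: Δs_k = 2*(-3*k - 13)/(k**5 + 17*k**4 + 107*k**3 + 307*k**2 + 396*k + 180). ✓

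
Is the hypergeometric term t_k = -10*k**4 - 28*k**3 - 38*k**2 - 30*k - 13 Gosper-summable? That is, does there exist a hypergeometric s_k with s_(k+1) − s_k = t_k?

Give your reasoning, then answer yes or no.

The ratio is (10*k**4 + 68*k**3 + 182*k**2 + 230*k + 119)/(10*k**4 + 28*k**3 + 38*k**2 + 30*k + 13).
A = 1, B = 1, C = k**4 + 14*k**3/5 + 19*k**2/5 + 3*k + 13/10.
Key eq: (1)·f(k+1) = (1)·f(k) + (k**4 + 14*k**3/5 + 19*k**2/5 + 3*k + 13/10).
deg f ≤ 5 (via 0,0,4).
Solve for f: f(k) = k*(2*k**4 + 2*k**3 + 2*k**2 + 3*k + 4)/10 (degree 5 ≤ 5).
Get s_k = R·t_k = k*(-2*k**4 - 2*k**3 - 2*k**2 - 3*k - 4) with R(k) = B(k−1)f(k)/C(k) = k*(2*k**4 + 2*k**3 + 2*k**2 + 3*k + 4)/(10*k**4 + 28*k**3 + 38*k**2 + 30*k + 13).
Check: Δs_k = -10*k**4 - 28*k**3 - 38*k**2 - 30*k - 13. ✓

Yes. s_k = k*(-2*k**4 - 2*k**3 - 2*k**2 - 3*k - 4).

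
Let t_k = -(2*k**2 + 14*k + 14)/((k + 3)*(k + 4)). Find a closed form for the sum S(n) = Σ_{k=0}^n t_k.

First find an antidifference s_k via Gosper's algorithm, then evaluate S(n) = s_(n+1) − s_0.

S(n) = 2*(-3*n**2 - 10*n - 7)/(3*(n + 4))

Ratio r(k) = (k + 3)*(7*k + (k + 1)**2 + 14)/((k + 5)*(k**2 + 7*k + 7)).
So A=k + 3 and B=k + 5, with C=k**2 + 7*k + 7.
Key eq: (k + 3)·f(k+1) = (k + 4)·f(k) + (k**2 + 7*k + 7).
From deg A=1, deg B=1, deg C=2: d=2.
Match coefficients ⇒ f(k) = k*(3*k + 4)/3.
Certificate R = B(k−1)f/C = k*(k + 4)*(3*k + 4)/(3*(k**2 + 7*k + 7)) gives s_k = -2*k*(3*k + 4)/(3*k + 9).
Δs = 2*(-k**2 - 7*k - 7)/(k**2 + 7*k + 12), as required.
Evaluate: s_(n+1) = 2*(-3*n**2 - 10*n - 7)/(3*(n + 4)); subtract s_(0) = 0 ⇒ S(n) = 2*(-3*n**2 - 10*n - 7)/(3*(n + 4)).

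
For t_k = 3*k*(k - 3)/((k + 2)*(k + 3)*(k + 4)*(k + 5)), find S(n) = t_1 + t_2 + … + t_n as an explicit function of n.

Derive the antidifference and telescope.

S(n) = n*(n**2 - 6*n - 7)/(6*(n**3 + 12*n**2 + 47*n + 60))

Compute t_(k+1)/t_k: get (k - 2)*(k + 1)*(k + 2)/(k*(k - 3)*(k + 6)).
Gosper form: A/B · C(k+1)/C(k) with A=k + 2, B=k + 6, C=k**2 - 3*k.
f must satisfy (k + 2)·f(k+1) − (k + 5)·f(k) = k**2 - 3*k.
Bound: deg f ≤ 3.
A polynomial solution: f(k) = k*(k - 8)*(k - 1)/18.
Certificate R = B(k−1)f/C = (k - 8)*(k - 1)*(k + 5)/(18*(k - 3)) gives s_k = k*(k**2 - 9*k + 8)/(6*(k + 2)*(k + 3)*(k + 4)).
Δs = 3*k*(k - 3)/(k**4 + 14*k**3 + 71*k**2 + 154*k + 120), as required.
s_(n+1) = n*(n**2 - 6*n - 7)/(6*(n**3 + 12*n**2 + 47*n + 60)) and s_(1) = 0, so S(n) = n*(n**2 - 6*n - 7)/(6*(n**3 + 12*n**2 + 47*n + 60)).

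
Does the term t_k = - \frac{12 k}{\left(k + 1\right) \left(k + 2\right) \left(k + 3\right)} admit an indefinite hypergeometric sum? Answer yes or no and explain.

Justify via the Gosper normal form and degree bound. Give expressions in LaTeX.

Yes. s_k = \frac{3 k \left(1 - k\right)}{\left(k + 1\right) \left(k + 2\right)}.

t_(k+1)/t_k = (k + 1)**2/(k*(k + 4)).
Normal form (A,B,C) = (k + 1, k + 4, k).
f must satisfy (k + 1)·f(k+1) − (k + 3)·f(k) = k.
deg f ≤ 2 (via 1,1,1).
Solving with deg f ≤ 2: f(k) = k*(k - 1)/4.
So s_k = (B(k−1)f/C)·t_k = ((k - 1)*(k + 3)/4)·t_k = 3*k*(1 - k)/((k + 1)*(k + 2)).
s_(k+1) − s_k = -12*k/(k**3 + 6*k**2 + 11*k + 6) = t_k.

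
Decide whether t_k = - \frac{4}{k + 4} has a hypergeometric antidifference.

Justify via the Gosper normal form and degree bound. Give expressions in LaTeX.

t_(k+1)/t_k = (k + 4)/(k + 5).
Take A(k)=k + 4, B(k)=k + 5, C(k)=1.
Key eq: (k + 4)·f(k+1) = (k + 4)·f(k) + (1).
Degrees (1,1,0) ⇒ d ≤ 0.
f = c0 ⇒ A·f(k+1) − B(k−1)·f(k) − C = -1. The system {-1 = 0} is inconsistent; no antidifference.

No — the linear system for f has no solution.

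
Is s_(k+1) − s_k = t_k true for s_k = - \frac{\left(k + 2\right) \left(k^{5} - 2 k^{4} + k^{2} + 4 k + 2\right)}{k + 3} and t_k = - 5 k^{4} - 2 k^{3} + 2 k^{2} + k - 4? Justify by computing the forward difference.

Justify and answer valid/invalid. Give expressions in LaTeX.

Invalid: residual \frac{4 k^{5} + 19 k^{4} + 4 k^{3} - 8 k^{2} - 3 k + 10}{k^{2} + 7 k + 12} ≠ 0.

s_(k+1) = (-k**6 - 6*k**5 - 11*k**4 - 5*k**3 - 15*k - 18)/(k + 4)
s_(k+1) − s_k = (-5*k**6 - 33*k**5 - 53*k**4 - 5*k**3 + 19*k**2 - 19*k - 38)/(k**2 + 7*k + 12)
(s_(k+1) − s_k) − t_k = (4*k**5 + 19*k**4 + 4*k**3 - 8*k**2 - 3*k + 10)/(k**2 + 7*k + 12)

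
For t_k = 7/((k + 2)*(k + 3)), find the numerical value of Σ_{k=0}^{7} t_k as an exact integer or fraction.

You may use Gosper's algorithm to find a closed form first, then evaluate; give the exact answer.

Σ = 14/5

Step 1: r(k) = (k + 2)/(k + 4).
A = k + 2, B = k + 4, C = 1.
f must satisfy (k + 2)·f(k+1) − (k + 3)·f(k) = 1.
Bound: deg f ≤ 1.
A polynomial solution: f(k) = k/2.
So s_k = (B(k−1)f/C)·t_k = (k*(k + 3)/2)·t_k = 7*k/(2*(k + 2)).
Check: Δs_k = 7/(k**2 + 5*k + 6). ✓
Evaluate s at k=8 and k=0: 14/5 and 0; difference 14/5.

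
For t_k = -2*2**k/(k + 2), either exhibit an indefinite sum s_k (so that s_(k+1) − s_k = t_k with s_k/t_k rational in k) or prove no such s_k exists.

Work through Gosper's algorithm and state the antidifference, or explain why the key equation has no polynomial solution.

Ratio r(k) = 2*(k + 2)/(k + 3).
Gosper form: A/B · C(k+1)/C(k) with A=2*k + 4, B=k + 3, C=1.
Key eq: (2*k + 4)·f(k+1) = (k + 2)·f(k) + (1).
Degrees (1,1,0) ⇒ d ≤ -1.
Negative degree bound (-1): no f exists, t_k not Gosper-summable.

not Gosper-summable; s_k does not exist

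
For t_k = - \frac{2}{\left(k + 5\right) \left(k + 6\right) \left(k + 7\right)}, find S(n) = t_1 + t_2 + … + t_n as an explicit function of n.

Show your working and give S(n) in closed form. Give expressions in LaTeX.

r(k) = (k + 5)/(k + 8) after simplifying.
A = k + 5, B = k + 8, C = 1.
Need (k + 5)·f(k+1) − (k + 7)·f(k) = 1.
From deg A=1, deg B=1, deg C=0: d=2.
Coefficient equations give f(k) = k*(k + 11)/60.
Then R = B(k−1)f/C = k*(k + 7)*(k + 11)/60, so s_k = R(k)·t_k = k*(-k - 11)/(30*(k + 5)*(k + 6)).
Verify: -2/(k**3 + 18*k**2 + 107*k + 210) matches t_k.
Evaluate: s_(n+1) = (-n**2 - 13*n - 12)/(30*(n**2 + 13*n + 42)); subtract s_(1) = -1/105 ⇒ S(n) = n*(-n - 13)/(42*(n**2 + 13*n + 42)).

S(n) = \frac{n \left(- n - 13\right)}{42 \left(n^{2} + 13 n + 42\right)}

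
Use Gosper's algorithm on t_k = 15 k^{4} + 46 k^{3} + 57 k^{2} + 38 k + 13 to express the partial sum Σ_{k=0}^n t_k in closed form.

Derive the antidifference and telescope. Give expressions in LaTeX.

S(n) = 3 n^{5} + 19 n^{4} + 47 n^{3} + 59 n^{2} + 41 n + 13

Compute t_(k+1)/t_k: get (15*k**4 + 106*k**3 + 285*k**2 + 350*k + 169)/(15*k**4 + 46*k**3 + 57*k**2 + 38*k + 13).
Gosper form: A/B · C(k+1)/C(k) with A=1, B=1, C=k**4 + 46*k**3/15 + 19*k**2/5 + 38*k/15 + 13/15.
f must satisfy (1)·f(k+1) − (1)·f(k) = k**4 + 46*k**3/15 + 19*k**2/5 + 38*k/15 + 13/15.
d = 5 from the (0,0,4) case.
Coefficient equations give f(k) = k*(3*k**4 + 4*k**3 + k**2 + 2*k + 3)/15.
Get s_k = R·t_k = k*(3*k**4 + 4*k**3 + k**2 + 2*k + 3) with R(k) = B(k−1)f(k)/C(k) = k*(3*k**4 + 4*k**3 + k**2 + 2*k + 3)/(15*k**4 + 46*k**3 + 57*k**2 + 38*k + 13).
Check: Δs_k = 15*k**4 + 46*k**3 + 57*k**2 + 38*k + 13. ✓
Σ_(k=0)^n t_k = s_(n+1) − s_(0) = (3*n**5 + 19*n**4 + 47*n**3 + 59*n**2 + 41*n + 13) − (0), i.e. 3*n**5 + 19*n**4 + 47*n**3 + 59*n**2 + 41*n + 13.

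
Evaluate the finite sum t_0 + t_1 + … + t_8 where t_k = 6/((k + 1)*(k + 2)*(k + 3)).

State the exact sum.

Σ = 81/55

Ratio r(k) = (k + 1)/(k + 4).
Normal form (A,B,C) = (k + 1, k + 4, 1).
Solve (k + 1)·f(k+1) − (k + 3)·f(k) = 1.
deg f ≤ 2 (via 1,1,0).
Solve for f: f(k) = k*(k + 3)/4 (degree 2 ≤ 2).
Certificate R = B(k−1)f/C = k*(k + 3)**2/4 gives s_k = 3*k*(k + 3)/(2*(k + 1)*(k + 2)).
Δs = 6/(k**3 + 6*k**2 + 11*k + 6), as required.
Telescoping: Σ = s_(9) − s_(0) = 81/55 − (0) = 81/55.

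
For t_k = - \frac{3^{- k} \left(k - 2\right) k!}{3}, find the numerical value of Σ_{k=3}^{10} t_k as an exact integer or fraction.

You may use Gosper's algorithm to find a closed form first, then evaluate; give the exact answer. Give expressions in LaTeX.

Σ = -492314/2187

Compute t_(k+1)/t_k: get (k**2 - 1)/(3*(k - 2)).
So A=k/3 + 1/3 and B=1, with C=k - 2.
Key eq: (k/3 + 1/3)·f(k+1) = (1)·f(k) + (k - 2).
deg f ≤ 0 (via 1,0,1).
Solving with deg f ≤ 0: f(k) = 3.
Get s_k = R·t_k = -factorial(k)/3**k with R(k) = B(k−1)f(k)/C(k) = 3/(k - 2).
Verify: -(k - 2)*factorial(k)/(3*3**k) matches t_k.
Σ_(k=3)^(10) t_k = s_(11) − s_(3) = -492800/2187 − (-2/9) = -492314/2187.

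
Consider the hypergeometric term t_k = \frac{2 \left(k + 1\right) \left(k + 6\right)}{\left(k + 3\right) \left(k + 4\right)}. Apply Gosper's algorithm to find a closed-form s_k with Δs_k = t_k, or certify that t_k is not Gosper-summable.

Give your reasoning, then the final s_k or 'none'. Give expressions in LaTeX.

s_k = \frac{2 k \left(k + 1\right)}{k + 3}

Ratio r(k) = (k + 2)*(k + 3)*(k + 7)/((k + 1)*(k + 5)*(k + 6)).
Take A(k)=k + 3, B(k)=k + 5, C(k)=k**2 + 7*k + 6.
f must satisfy (k + 3)·f(k+1) − (k + 4)·f(k) = k**2 + 7*k + 6.
Degrees (1,1,2) ⇒ d ≤ 2.
Solve for f: f(k) = k*(k + 1) (degree 2 ≤ 2).
R(k) = B(k−1)·f(k)/C(k) = k*(k + 4)/(k + 6); s_k = R·t_k = 2*k*(k + 1)/(k + 3).
Check: Δs_k = 2*(k**2 + 7*k + 6)/(k**2 + 7*k + 12). ✓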